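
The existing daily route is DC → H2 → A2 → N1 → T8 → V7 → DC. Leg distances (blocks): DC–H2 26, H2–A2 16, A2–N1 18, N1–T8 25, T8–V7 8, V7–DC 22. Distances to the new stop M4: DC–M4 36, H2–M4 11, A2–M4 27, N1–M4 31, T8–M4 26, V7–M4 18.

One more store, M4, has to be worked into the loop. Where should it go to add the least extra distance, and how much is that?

Insertion cost between consecutive stops i–j is d(i,M4) + d(M4,j) − d(i,j):
  between DC and H2: 36 + 11 − 26 = 21
  between H2 and A2: 11 + 27 − 16 = 22
  between A2 and N1: 27 + 31 − 18 = 40
  between N1 and T8: 31 + 26 − 25 = 32
  between T8 and V7: 26 + 18 − 8 = 36
  between V7 and DC: 18 + 36 − 22 = 32
Cheapest insertion is between DC and H2, adding 21.
New total = 115 + 21 = 136.

Adding 21 blocks by placing M4 on the DC–H2 leg.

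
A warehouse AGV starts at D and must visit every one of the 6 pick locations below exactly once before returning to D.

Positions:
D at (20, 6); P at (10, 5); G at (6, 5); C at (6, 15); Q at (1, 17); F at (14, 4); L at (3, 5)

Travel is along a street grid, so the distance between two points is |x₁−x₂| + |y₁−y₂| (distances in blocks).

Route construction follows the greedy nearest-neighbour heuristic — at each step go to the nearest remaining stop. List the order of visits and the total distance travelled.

Nearest-neighbour total = 70 blocks; route D → F → P → G → L → C → Q → D.

At D the remaining stops are F 8, P 11, G 15, L 18, C 23, Q 30; go to F.
At F the remaining stops are P 5, G 9, L 12, C 19, Q 26; go to P.
At P the remaining stops are G 4, L 7, C 14, Q 21; go to G.
At G the remaining stops are L 3, C 10, Q 17; go to L.
At L the remaining stops are C 13, Q 14; go to C.
At C the remaining stops are Q 7; go to Q.
Return Q→D: 30.
Total = 8 + 5 + 4 + 3 + 13 + 7 + 30 = 70.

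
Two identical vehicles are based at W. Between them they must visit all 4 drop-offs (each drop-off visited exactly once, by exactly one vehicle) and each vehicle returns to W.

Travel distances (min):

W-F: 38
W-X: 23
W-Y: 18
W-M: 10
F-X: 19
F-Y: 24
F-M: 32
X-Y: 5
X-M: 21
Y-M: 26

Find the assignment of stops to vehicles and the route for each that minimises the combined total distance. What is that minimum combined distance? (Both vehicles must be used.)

100 min — the smallest possible combined total.

There are 2^3 − 1 = 7 ways to divide the 4 stops into two non-empty groups. For each, the best each vehicle can do is its own shortest tour through its group:
  {F} + {X, Y, M}: 76 + 54 = 130
  {X} + {F, Y, M}: 46 + 84 = 130
  {F, X} + {Y, M}: 80 + 54 = 134
  {Y} + {F, X, M}: 36 + 84 = 120
  {F, Y} + {X, M}: 80 + 54 = 134
  {X, Y} + {F, M}: 46 + 80 = 126
  … (7 splits in total)
  {F, X, Y} + {M}: 80 + 20 = 100  ← best
Best: vehicle 1 W → F → X → Y → W = 80; vehicle 2 W → M → W = 20; combined 100.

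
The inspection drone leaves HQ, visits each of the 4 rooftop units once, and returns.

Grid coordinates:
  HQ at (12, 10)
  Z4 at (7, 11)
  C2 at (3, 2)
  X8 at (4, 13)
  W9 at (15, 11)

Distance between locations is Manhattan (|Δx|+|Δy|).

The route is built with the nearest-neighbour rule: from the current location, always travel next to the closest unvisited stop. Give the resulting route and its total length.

HQ → [W9:4 / Z4:6 / X8:11 / C2:17] → W9 (4)
W9 → [Z4:8 / X8:13 / C2:21] → Z4 (8)
Z4 → [X8:5 / C2:13] → X8 (5)
X8 → [C2:12] → C2 (12)
Return C2→HQ: 17.
Total = 4 + 8 + 5 + 12 + 17 = 46.

46 along HQ → W9 → Z4 → X8 → C2 → HQ.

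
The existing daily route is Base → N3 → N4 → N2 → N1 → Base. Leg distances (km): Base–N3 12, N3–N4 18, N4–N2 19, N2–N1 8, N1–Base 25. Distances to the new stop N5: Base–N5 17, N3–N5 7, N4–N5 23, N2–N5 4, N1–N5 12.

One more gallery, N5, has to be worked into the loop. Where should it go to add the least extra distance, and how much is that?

Minimum extra distance: 4 km, inserting N5 between N1 and Base.

Insertion cost between consecutive stops i–j is d(i,N5) + d(N5,j) − d(i,j):
  between Base and N3: 17 + 7 − 12 = 12
  between N3 and N4: 7 + 23 − 18 = 12
  between N4 and N2: 23 + 4 − 19 = 8
  between N2 and N1: 4 + 12 − 8 = 8
  between N1 and Base: 12 + 17 − 25 = 4
Cheapest insertion is between N1 and Base, adding 4.
New total = 82 + 4 = 86.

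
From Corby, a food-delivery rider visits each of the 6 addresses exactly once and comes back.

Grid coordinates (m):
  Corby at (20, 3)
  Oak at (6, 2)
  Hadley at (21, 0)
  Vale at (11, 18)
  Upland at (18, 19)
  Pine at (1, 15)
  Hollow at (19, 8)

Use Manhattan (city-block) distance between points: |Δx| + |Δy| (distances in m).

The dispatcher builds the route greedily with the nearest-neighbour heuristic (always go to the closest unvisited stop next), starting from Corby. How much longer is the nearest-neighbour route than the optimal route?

From Corby: Hadley=4, Hollow=6, Oak=15, Upland=18, Vale=24, Pine=31 → choose Hadley (4).
From Hadley: Hollow=10, Oak=17, Upland=22, Vale=28, Pine=35 → choose Hollow (10).
From Hollow: Upland=12, Vale=18, Oak=19, Pine=25 → choose Upland (12).
From Upland: Vale=8, Pine=21, Oak=29 → choose Vale (8).
From Vale: Pine=13, Oak=21 → choose Pine (13).
From Pine: Oak=18 → choose Oak (18).
NN route Corby → Hadley → Hollow → Upland → Vale → Pine → Oak → Corby costs 80.
Optimal: Corby → Hadley → Oak → Pine → Vale → Upland → Hollow → Corby costs 78 (by enumerating all 360 distinct tours).
Excess = 80 − 78 = 2.

The nearest-neighbour route is 2 m longer than optimal.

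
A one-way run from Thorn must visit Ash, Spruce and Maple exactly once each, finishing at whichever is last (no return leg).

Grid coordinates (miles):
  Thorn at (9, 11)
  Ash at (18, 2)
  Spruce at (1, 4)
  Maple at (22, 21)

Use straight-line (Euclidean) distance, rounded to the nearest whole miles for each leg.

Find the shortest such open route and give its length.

Shortest open route: 47 miles.

There are 3! = 6 possible orderings.
Thorn→Ash→Spruce→Maple: 13+17+27 = 57
Thorn→Ash→Maple→Spruce: 13+19+27 = 59
Thorn→Spruce→Ash→Maple: 11+17+19 = 47
Thorn→Spruce→Maple→Ash: 11+27+19 = 57
Thorn→Maple→Ash→Spruce: 16+19+17 = 52
Thorn→Maple→Spruce→Ash: 16+27+17 = 60
The minimum is 47.
One shortest path: Thorn → Spruce → Ash → Maple.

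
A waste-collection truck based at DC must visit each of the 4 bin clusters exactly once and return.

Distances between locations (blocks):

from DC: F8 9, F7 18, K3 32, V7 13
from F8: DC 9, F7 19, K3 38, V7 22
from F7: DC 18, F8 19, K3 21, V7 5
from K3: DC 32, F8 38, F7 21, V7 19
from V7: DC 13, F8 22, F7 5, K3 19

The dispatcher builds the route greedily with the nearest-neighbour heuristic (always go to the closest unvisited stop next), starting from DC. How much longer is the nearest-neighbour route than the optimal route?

DC: F8=9, V7=13, F7=18, K3=32 ⇒ F8
F8: F7=19, V7=22, K3=38 ⇒ F7
F7: V7=5, K3=21 ⇒ V7
V7: K3=19 ⇒ K3
NN route DC → F8 → F7 → V7 → K3 → DC costs 84.
Optimal: DC → F8 → F7 → K3 → V7 → DC costs 81 (by enumerating all 12 distinct tours).
Excess = 84 − 81 = 3.

3 blocks longer than the optimal tour.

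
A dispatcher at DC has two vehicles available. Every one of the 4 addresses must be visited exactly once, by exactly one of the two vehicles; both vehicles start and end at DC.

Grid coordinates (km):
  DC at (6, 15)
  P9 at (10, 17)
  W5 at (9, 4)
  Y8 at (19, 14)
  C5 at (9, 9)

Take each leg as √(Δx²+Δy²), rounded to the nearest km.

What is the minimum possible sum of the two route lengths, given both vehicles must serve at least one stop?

Try each way of splitting the stops between the two vehicles (each non-empty) and, for each split, find the best tour for each vehicle:
  {P9} + {W5, Y8, C5}: 8 + 39 = 47
  {W5} + {P9, Y8, C5}: 22 + 31 = 53
  {P9, W5} + {Y8, C5}: 28 + 31 = 59
  {Y8} + {P9, W5, C5}: 26 + 28 = 54
  {P9, Y8} + {W5, C5}: 26 + 23 = 49
  {W5, Y8} + {P9, C5}: 38 + 19 = 57
  … (7 splits in total)
Best: vehicle 1 DC → P9 → DC = 8; vehicle 2 DC → Y8 → W5 → C5 → DC = 39; combined 47.

47 km — the smallest possible combined total.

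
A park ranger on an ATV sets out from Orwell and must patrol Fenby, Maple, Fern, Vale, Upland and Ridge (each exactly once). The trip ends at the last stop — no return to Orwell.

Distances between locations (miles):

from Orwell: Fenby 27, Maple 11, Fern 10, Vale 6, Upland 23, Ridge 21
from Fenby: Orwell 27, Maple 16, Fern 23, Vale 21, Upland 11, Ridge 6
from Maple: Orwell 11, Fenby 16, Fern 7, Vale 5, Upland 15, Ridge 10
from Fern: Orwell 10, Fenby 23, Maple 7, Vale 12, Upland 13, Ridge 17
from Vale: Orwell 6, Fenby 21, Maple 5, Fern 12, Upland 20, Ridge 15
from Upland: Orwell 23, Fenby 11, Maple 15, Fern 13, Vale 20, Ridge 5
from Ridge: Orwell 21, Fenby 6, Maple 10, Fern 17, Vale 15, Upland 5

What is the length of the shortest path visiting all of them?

There are 6! = 720 possible orderings.
Orwell → Fenby → Maple → Fern → Vale → Upland → Ridge: 27+16+7+12+20+5 = 87
Orwell → Fenby → Maple → Fern → Vale → Ridge → Upland: 27+16+7+12+15+5 = 82
Orwell → Fenby → Maple → Fern → Upland → Vale → Ridge: 27+16+7+13+20+15 = 98
Orwell → Fenby → Maple → Fern → Upland → Ridge → Vale: 27+16+7+13+5+15 = 83
Orwell → Fenby → Maple → Fern → Ridge → Vale → Upland: 27+16+7+17+15+20 = 102
Orwell → Fenby → Maple → Fern → Ridge → Upland → Vale: 27+16+7+17+5+20 = 92
Orwell → Fenby → Maple → Vale → Fern → Upland → Ridge: 27+16+5+12+13+5 = 78
Orwell → Fenby → Maple → Vale → Fern → Ridge → Upland: 27+16+5+12+17+5 = 82
… (712 more)
Orwell → Vale → Maple → Fern → Upland → Ridge → Fenby: 6+5+7+13+5+6 = 42  ← best
The minimum is 42.
One shortest path: Orwell → Vale → Maple → Fern → Upland → Ridge → Fenby.

42 miles — the minimum one-way total.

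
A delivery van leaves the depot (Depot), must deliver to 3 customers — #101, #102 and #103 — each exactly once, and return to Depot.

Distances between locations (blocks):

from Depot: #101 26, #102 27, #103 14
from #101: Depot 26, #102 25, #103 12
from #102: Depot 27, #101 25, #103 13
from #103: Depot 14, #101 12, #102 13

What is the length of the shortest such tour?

Depot → #101 → #102 → #103 → Depot: 26+25+13+14 = 78
Depot → #101 → #103 → #102 → Depot: 26+12+13+27 = 78
Depot → #102 → #101 → #103 → Depot: 27+25+12+14 = 78
The minimum is 78.
One optimal route: Depot → #101 → #102 → #103 → Depot (or its reverse).

Shortest round trip = 78 blocks.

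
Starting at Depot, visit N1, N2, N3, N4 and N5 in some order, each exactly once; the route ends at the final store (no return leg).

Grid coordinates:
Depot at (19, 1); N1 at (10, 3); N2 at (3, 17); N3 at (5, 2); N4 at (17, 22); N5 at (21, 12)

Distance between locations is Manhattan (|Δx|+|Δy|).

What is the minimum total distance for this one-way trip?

There are 5! = 120 possible orderings.
Depot - N1 - N2 - N3 - N4 - N5: 11+21+17+32+14 = 95
Depot - N1 - N2 - N3 - N5 - N4: 11+21+17+26+14 = 89
Depot - N1 - N2 - N4 - N3 - N5: 11+21+19+32+26 = 109
Depot - N1 - N2 - N4 - N5 - N3: 11+21+19+14+26 = 91
Depot - N1 - N2 - N5 - N3 - N4: 11+21+23+26+32 = 113
Depot - N1 - N2 - N5 - N4 - N3: 11+21+23+14+32 = 101
Depot - N1 - N3 - N2 - N4 - N5: 11+6+17+19+14 = 67
Depot - N1 - N3 - N2 - N5 - N4: 11+6+17+23+14 = 71
Depot - N1 - N3 - N4 - N2 - N5: 11+6+32+19+23 = 91
Depot - N1 - N3 - N4 - N5 - N2: 11+6+32+14+23 = 86
Depot - N1 - N3 - N5 - N2 - N4: 11+6+26+23+19 = 85
Depot - N1 - N3 - N5 - N4 - N2: 11+6+26+14+19 = 76
Depot - N1 - N4 - N2 - N3 - N5: 11+26+19+17+26 = 99
Depot - N1 - N4 - N2 - N5 - N3: 11+26+19+23+26 = 105
… (106 more)
The minimum is 67.
One shortest path: Depot → N1 → N3 → N2 → N4 → N5.

67 — the minimum one-way total.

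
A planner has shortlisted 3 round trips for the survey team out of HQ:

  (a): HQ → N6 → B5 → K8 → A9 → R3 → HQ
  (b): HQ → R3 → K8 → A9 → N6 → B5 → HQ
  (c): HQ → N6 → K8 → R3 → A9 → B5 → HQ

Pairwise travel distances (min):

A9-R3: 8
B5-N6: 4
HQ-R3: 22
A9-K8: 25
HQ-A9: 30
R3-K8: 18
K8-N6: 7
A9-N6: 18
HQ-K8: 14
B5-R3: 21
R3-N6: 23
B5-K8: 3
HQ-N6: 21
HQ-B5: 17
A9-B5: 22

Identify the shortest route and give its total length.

(a): 21 + 4 + 3 + 25 + 8 + 22 = 83
(b): 22 + 18 + 25 + 18 + 4 + 17 = 104
(c): 21 + 7 + 18 + 8 + 22 + 17 = 93

Shortest is (a), total 83 min.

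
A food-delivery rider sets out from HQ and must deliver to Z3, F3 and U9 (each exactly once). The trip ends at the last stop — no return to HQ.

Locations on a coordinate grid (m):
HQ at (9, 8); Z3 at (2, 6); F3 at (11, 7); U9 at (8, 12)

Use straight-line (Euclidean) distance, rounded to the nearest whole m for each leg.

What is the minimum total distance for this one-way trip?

There are 3! = 6 possible orderings.
HQ → Z3 → F3 → U9: 7+9+6 = 22
HQ → Z3 → U9 → F3: 7+8+6 = 21
HQ → F3 → Z3 → U9: 2+9+8 = 19
HQ → F3 → U9 → Z3: 2+6+8 = 16
HQ → U9 → Z3 → F3: 4+8+9 = 21
HQ → U9 → F3 → Z3: 4+6+9 = 19
The minimum is 16.
One shortest path: HQ → F3 → U9 → Z3.

Shortest open route: 16 m.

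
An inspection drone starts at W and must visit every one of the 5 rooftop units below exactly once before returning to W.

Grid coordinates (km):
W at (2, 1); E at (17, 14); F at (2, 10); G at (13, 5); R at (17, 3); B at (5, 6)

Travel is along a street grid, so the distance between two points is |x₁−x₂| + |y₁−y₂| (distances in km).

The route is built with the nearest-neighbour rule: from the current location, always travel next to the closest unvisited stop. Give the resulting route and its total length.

Nearest-neighbour total = 76 km; route W → B → F → G → R → E → W.

From W: distances to unvisited — B=8, F=9, G=15, R=17, E=28. Nearest is B (8).
From B: distances to unvisited — F=7, G=9, R=15, E=20. Nearest is F (7).
From F: distances to unvisited — G=16, E=19, R=22. Nearest is G (16).
From G: distances to unvisited — R=6, E=13. Nearest is R (6).
From R: distances to unvisited — E=11. Nearest is E (11).
Return E→W: 28.
Total = 8 + 7 + 16 + 6 + 11 + 28 = 76.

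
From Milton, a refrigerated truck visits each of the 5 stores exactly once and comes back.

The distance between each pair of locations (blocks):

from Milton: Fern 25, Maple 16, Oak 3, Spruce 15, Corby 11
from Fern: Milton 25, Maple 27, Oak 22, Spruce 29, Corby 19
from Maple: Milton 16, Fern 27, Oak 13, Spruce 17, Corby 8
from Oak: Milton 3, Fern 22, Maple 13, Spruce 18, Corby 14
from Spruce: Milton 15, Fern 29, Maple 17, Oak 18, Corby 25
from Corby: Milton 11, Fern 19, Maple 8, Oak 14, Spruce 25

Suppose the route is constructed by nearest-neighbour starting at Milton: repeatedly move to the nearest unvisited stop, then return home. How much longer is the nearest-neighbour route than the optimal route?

Excess over optimum: 3 blocks.

From Milton: Oak=3, Corby=11, Spruce=15, Maple=16, Fern=25 → choose Oak (3).
From Oak: Maple=13, Corby=14, Spruce=18, Fern=22 → choose Maple (13).
From Maple: Corby=8, Spruce=17, Fern=27 → choose Corby (8).
From Corby: Fern=19, Spruce=25 → choose Fern (19).
From Fern: Spruce=29 → choose Spruce (29).
NN route Milton → Oak → Maple → Corby → Fern → Spruce → Milton costs 87.
Optimal: Milton → Oak → Fern → Corby → Maple → Spruce → Milton costs 84 (by enumerating all 60 distinct tours).
Excess = 87 − 84 = 3.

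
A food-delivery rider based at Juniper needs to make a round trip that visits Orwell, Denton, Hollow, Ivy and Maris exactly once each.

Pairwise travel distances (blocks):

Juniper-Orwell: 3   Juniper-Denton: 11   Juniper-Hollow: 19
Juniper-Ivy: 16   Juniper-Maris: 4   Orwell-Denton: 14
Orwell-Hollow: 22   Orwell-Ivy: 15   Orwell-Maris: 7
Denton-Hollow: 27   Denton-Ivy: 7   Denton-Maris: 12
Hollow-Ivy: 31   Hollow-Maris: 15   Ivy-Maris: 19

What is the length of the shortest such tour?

There are 60 distinct closed tours to check (reversals are equivalent).
Juniper → Orwell → Denton → Hollow → Ivy → Maris → Juniper: 3+14+27+31+19+4 = 98
Juniper → Orwell → Denton → Hollow → Maris → Ivy → Juniper: 3+14+27+15+19+16 = 94
Juniper → Orwell → Denton → Ivy → Hollow → Maris → Juniper: 3+14+7+31+15+4 = 74
Juniper → Orwell → Denton → Ivy → Maris → Hollow → Juniper: 3+14+7+19+15+19 = 77
Juniper → Orwell → Denton → Maris → Hollow → Ivy → Juniper: 3+14+12+15+31+16 = 91
Juniper → Orwell → Denton → Maris → Ivy → Hollow → Juniper: 3+14+12+19+31+19 = 98
Juniper → Orwell → Hollow → Denton → Ivy → Maris → Juniper: 3+22+27+7+19+4 = 82
Juniper → Orwell → Hollow → Denton → Maris → Ivy → Juniper: 3+22+27+12+19+16 = 99
Juniper → Orwell → Hollow → Ivy → Denton → Maris → Juniper: 3+22+31+7+12+4 = 79
Juniper → Orwell → Hollow → Ivy → Maris → Denton → Juniper: 3+22+31+19+12+11 = 98
Juniper → Orwell → Hollow → Maris → Denton → Ivy → Juniper: 3+22+15+12+7+16 = 75
Juniper → Orwell → Hollow → Maris → Ivy → Denton → Juniper: 3+22+15+19+7+11 = 77
Juniper → Orwell → Ivy → Denton → Hollow → Maris → Juniper: 3+15+7+27+15+4 = 71
Juniper → Orwell → Ivy → Denton → Maris → Hollow → Juniper: 3+15+7+12+15+19 = 71
… (46 more)
The minimum is 71.
One optimal route: Juniper → Orwell → Ivy → Denton → Hollow → Maris → Juniper (or its reverse).

Shortest round trip = 71 blocks.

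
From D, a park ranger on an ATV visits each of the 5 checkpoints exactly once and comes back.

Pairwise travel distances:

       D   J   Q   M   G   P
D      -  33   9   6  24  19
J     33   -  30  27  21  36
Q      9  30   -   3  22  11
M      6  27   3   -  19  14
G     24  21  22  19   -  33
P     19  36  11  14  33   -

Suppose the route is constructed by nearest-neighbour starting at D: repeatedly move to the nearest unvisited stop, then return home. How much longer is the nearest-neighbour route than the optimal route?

The nearest-neighbour route is 6 longer than optimal.

From D: M=6, Q=9, P=19, G=24, J=33 → choose M (6).
From M: Q=3, P=14, G=19, J=27 → choose Q (3).
From Q: P=11, G=22, J=30 → choose P (11).
From P: G=33, J=36 → choose G (33).
From G: J=21 → choose J (21).
NN route D → M → Q → P → G → J → D costs 107.
Optimal: D → M → Q → P → J → G → D costs 101 (by enumerating all 60 distinct tours).
Excess = 107 − 101 = 6.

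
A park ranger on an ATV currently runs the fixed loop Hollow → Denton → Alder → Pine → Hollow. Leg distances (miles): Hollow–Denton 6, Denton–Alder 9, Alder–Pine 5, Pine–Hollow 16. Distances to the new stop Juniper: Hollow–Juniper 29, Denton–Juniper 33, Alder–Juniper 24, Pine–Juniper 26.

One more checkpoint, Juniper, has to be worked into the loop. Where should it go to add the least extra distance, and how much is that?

Insertion cost between consecutive stops i–j is d(i,Juniper) + d(Juniper,j) − d(i,j):
  between Hollow and Denton: 29 + 33 − 6 = 56
  between Denton and Alder: 33 + 24 − 9 = 48
  between Alder and Pine: 24 + 26 − 5 = 45
  between Pine and Hollow: 26 + 29 − 16 = 39
Cheapest insertion is between Pine and Hollow, adding 39.
New total = 36 + 39 = 75.

Adding 39 miles by placing Juniper on the Pine–Hollow leg.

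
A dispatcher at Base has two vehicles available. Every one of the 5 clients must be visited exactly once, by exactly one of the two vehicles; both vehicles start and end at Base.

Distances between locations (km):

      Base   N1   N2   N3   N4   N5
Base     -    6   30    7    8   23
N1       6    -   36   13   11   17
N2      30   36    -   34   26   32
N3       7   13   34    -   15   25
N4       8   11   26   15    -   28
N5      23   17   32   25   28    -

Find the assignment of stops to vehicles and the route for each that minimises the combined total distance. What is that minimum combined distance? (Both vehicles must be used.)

There are 2^4 − 1 = 15 ways to divide the 5 stops into two non-empty groups. For each, the best each vehicle can do is its own shortest tour through its group:
  {N1} + {N2, N3, N4, N5}: 12 + 98 = 110
  {N2} + {N1, N3, N4, N5}: 60 + 68 = 128
  {N1, N2} + {N3, N4, N5}: 72 + 68 = 140
  {N3} + {N1, N2, N4, N5}: 14 + 89 = 103
  {N1, N3} + {N2, N4, N5}: 26 + 89 = 115
  {N2, N3} + {N1, N4, N5}: 71 + 59 = 130
  … (15 splits in total)
Best: vehicle 1 Base → N3 → Base = 14; vehicle 2 Base → N1 → N5 → N2 → N4 → Base = 89; combined 103.

Minimum combined distance: 103 km.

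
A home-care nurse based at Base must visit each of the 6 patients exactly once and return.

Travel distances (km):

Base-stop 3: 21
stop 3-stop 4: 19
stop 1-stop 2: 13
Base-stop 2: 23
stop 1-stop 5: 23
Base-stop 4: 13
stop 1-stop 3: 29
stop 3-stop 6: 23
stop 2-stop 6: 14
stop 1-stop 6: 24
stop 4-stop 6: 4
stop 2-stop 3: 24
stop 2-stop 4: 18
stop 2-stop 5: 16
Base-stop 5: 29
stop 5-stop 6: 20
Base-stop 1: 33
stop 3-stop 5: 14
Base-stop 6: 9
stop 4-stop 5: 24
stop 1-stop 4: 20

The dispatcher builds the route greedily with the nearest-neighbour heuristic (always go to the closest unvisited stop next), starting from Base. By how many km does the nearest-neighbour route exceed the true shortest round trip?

Excess over optimum: 5 km.

Base: stop 6=9, stop 4=13, stop 3=21, stop 2=23, stop 5=29, stop 1=33 ⇒ stop 6
stop 6: stop 4=4, stop 2=14, stop 5=20, stop 3=23, stop 1=24 ⇒ stop 4
stop 4: stop 2=18, stop 3=19, stop 1=20, stop 5=24 ⇒ stop 2
stop 2: stop 1=13, stop 5=16, stop 3=24 ⇒ stop 1
stop 1: stop 5=23, stop 3=29 ⇒ stop 5
stop 5: stop 3=14 ⇒ stop 3
NN route Base → stop 6 → stop 4 → stop 2 → stop 1 → stop 5 → stop 3 → Base costs 102.
Optimal: Base → stop 3 → stop 5 → stop 2 → stop 1 → stop 4 → stop 6 → Base costs 97 (by enumerating all 360 distinct tours).
Excess = 102 − 97 = 5.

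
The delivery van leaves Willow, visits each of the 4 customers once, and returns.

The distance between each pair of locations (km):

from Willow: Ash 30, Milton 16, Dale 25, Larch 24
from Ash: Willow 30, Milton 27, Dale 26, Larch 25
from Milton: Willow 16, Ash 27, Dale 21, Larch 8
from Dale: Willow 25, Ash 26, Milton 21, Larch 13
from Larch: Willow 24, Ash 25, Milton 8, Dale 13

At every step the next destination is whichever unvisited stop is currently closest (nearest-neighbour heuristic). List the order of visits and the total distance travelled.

Willow → [Milton:16 / Larch:24 / Dale:25 / Ash:30] → Milton (16)
Milton → [Larch:8 / Dale:21 / Ash:27] → Larch (8)
Larch → [Dale:13 / Ash:25] → Dale (13)
Dale → [Ash:26] → Ash (26)
Return Ash→Willow: 30.
Total = 16 + 8 + 13 + 26 + 30 = 93.

Total distance 93 km via the nearest-neighbour route Willow → Milton → Larch → Dale → Ash → Willow.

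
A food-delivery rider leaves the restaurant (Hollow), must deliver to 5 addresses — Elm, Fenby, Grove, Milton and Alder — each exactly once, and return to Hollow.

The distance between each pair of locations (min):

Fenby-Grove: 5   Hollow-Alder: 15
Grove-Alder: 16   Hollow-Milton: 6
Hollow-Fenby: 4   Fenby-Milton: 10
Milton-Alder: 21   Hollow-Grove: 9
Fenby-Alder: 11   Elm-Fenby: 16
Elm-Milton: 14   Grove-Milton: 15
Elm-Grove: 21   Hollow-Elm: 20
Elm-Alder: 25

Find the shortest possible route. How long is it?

Minimum total distance: 70 min.

Hollow - Elm - Fenby - Grove - Milton - Alder - Hollow: 20+16+5+15+21+15 = 92
Hollow - Elm - Fenby - Grove - Alder - Milton - Hollow: 20+16+5+16+21+6 = 84
Hollow - Elm - Fenby - Milton - Grove - Alder - Hollow: 20+16+10+15+16+15 = 92
Hollow - Elm - Fenby - Milton - Alder - Grove - Hollow: 20+16+10+21+16+9 = 92
Hollow - Elm - Fenby - Alder - Grove - Milton - Hollow: 20+16+11+16+15+6 = 84
Hollow - Elm - Fenby - Alder - Milton - Grove - Hollow: 20+16+11+21+15+9 = 92
Hollow - Elm - Grove - Fenby - Milton - Alder - Hollow: 20+21+5+10+21+15 = 92
Hollow - Elm - Grove - Fenby - Alder - Milton - Hollow: 20+21+5+11+21+6 = 84
Hollow - Elm - Grove - Milton - Fenby - Alder - Hollow: 20+21+15+10+11+15 = 92
Hollow - Elm - Grove - Milton - Alder - Fenby - Hollow: 20+21+15+21+11+4 = 92
Hollow - Elm - Grove - Alder - Fenby - Milton - Hollow: 20+21+16+11+10+6 = 84
Hollow - Elm - Grove - Alder - Milton - Fenby - Hollow: 20+21+16+21+10+4 = 92
Hollow - Elm - Milton - Fenby - Grove - Alder - Hollow: 20+14+10+5+16+15 = 80
Hollow - Elm - Milton - Fenby - Alder - Grove - Hollow: 20+14+10+11+16+9 = 80
… (46 more)
Hollow - Fenby - Grove - Alder - Elm - Milton - Hollow: 4+5+16+25+14+6 = 70  ← best
The minimum is 70.
One optimal route: Hollow → Fenby → Grove → Alder → Elm → Milton → Hollow (or its reverse).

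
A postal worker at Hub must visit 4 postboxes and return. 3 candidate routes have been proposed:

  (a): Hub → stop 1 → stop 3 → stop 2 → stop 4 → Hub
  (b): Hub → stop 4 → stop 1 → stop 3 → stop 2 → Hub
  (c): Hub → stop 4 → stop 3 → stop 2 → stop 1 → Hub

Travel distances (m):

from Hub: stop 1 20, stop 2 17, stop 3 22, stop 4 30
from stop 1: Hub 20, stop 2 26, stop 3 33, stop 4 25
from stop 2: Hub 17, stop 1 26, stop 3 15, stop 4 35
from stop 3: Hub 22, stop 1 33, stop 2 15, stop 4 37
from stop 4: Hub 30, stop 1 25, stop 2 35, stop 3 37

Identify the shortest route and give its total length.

Shortest is (b), total 120 m.

(a): 20 + 33 + 15 + 35 + 30 = 133
(b): 30 + 25 + 33 + 15 + 17 = 120
(c): 30 + 37 + 15 + 26 + 20 = 128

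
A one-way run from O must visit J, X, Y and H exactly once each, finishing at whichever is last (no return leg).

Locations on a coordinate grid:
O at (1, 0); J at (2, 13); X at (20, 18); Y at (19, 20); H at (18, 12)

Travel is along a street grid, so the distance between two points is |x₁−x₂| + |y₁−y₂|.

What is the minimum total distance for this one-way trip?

42 — the minimum one-way total.

There are 4! = 24 possible orderings.
O → J → X → Y → H: 14+23+3+9 = 49
O → J → X → H → Y: 14+23+8+9 = 54
O → J → Y → X → H: 14+24+3+8 = 49
O → J → Y → H → X: 14+24+9+8 = 55
O → J → H → X → Y: 14+17+8+3 = 42
O → J → H → Y → X: 14+17+9+3 = 43
O → X → J → Y → H: 37+23+24+9 = 93
O → X → J → H → Y: 37+23+17+9 = 86
O → X → Y → J → H: 37+3+24+17 = 81
O → X → Y → H → J: 37+3+9+17 = 66
O → X → H → J → Y: 37+8+17+24 = 86
O → X → H → Y → J: 37+8+9+24 = 78
O → Y → J → X → H: 38+24+23+8 = 93
O → Y → J → H → X: 38+24+17+8 = 87
… (10 more)
The minimum is 42.
One shortest path: O → J → H → X → Y.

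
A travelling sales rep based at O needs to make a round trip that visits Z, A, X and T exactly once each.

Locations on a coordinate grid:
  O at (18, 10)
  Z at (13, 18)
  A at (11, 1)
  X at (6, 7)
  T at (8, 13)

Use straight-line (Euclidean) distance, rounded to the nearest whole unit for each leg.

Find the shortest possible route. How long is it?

O - Z - A - X - T - O: 9+17+8+6+10 = 50
O - Z - A - T - X - O: 9+17+12+6+12 = 56
O - Z - X - A - T - O: 9+13+8+12+10 = 52
O - Z - X - T - A - O: 9+13+6+12+11 = 51
O - Z - T - A - X - O: 9+7+12+8+12 = 48
O - Z - T - X - A - O: 9+7+6+8+11 = 41
O - A - Z - X - T - O: 11+17+13+6+10 = 57
O - A - Z - T - X - O: 11+17+7+6+12 = 53
O - A - X - Z - T - O: 11+8+13+7+10 = 49
O - A - T - Z - X - O: 11+12+7+13+12 = 55
O - X - Z - A - T - O: 12+13+17+12+10 = 64
O - X - A - Z - T - O: 12+8+17+7+10 = 54
The minimum is 41.
One optimal route: O → Z → T → X → A → O (or its reverse).

Minimum total distance: 41.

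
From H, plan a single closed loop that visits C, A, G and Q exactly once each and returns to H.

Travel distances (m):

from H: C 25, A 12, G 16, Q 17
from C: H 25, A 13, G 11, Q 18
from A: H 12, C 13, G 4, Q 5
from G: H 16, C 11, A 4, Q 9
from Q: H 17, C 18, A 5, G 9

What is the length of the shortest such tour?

Minimum total distance: 62 m.

There are 12 distinct closed tours to check (reversals are equivalent).
H-C-A-G-Q-H: 25+13+4+9+17 = 68
H-C-A-Q-G-H: 25+13+5+9+16 = 68
H-C-G-A-Q-H: 25+11+4+5+17 = 62
H-C-G-Q-A-H: 25+11+9+5+12 = 62
H-C-Q-A-G-H: 25+18+5+4+16 = 68
H-C-Q-G-A-H: 25+18+9+4+12 = 68
H-A-C-G-Q-H: 12+13+11+9+17 = 62
H-A-C-Q-G-H: 12+13+18+9+16 = 68
H-A-G-C-Q-H: 12+4+11+18+17 = 62
H-A-Q-C-G-H: 12+5+18+11+16 = 62
H-G-C-A-Q-H: 16+11+13+5+17 = 62
H-G-A-C-Q-H: 16+4+13+18+17 = 68
The minimum is 62.
One optimal route: H → C → G → A → Q → H (or its reverse).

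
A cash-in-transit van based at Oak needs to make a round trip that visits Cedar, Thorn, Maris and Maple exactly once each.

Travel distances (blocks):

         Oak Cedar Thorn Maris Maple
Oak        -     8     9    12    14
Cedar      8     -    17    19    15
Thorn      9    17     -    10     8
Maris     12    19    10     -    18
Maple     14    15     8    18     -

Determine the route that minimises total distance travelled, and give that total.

Shortest round trip = 53 blocks.

Oak → Cedar → Thorn → Maris → Maple → Oak: 8+17+10+18+14 = 67
Oak → Cedar → Thorn → Maple → Maris → Oak: 8+17+8+18+12 = 63
Oak → Cedar → Maris → Thorn → Maple → Oak: 8+19+10+8+14 = 59
Oak → Cedar → Maris → Maple → Thorn → Oak: 8+19+18+8+9 = 62
Oak → Cedar → Maple → Thorn → Maris → Oak: 8+15+8+10+12 = 53
Oak → Cedar → Maple → Maris → Thorn → Oak: 8+15+18+10+9 = 60
Oak → Thorn → Cedar → Maris → Maple → Oak: 9+17+19+18+14 = 77
Oak → Thorn → Cedar → Maple → Maris → Oak: 9+17+15+18+12 = 71
Oak → Thorn → Maris → Cedar → Maple → Oak: 9+10+19+15+14 = 67
Oak → Thorn → Maple → Cedar → Maris → Oak: 9+8+15+19+12 = 63
Oak → Maris → Cedar → Thorn → Maple → Oak: 12+19+17+8+14 = 70
Oak → Maris → Thorn → Cedar → Maple → Oak: 12+10+17+15+14 = 68
The minimum is 53.
One optimal route: Oak → Cedar → Maple → Thorn → Maris → Oak (or its reverse).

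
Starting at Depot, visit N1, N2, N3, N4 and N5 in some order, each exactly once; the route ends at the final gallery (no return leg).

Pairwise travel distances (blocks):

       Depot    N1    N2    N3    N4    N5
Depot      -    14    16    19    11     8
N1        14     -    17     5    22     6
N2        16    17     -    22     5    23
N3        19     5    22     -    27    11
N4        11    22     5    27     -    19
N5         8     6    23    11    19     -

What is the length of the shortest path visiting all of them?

There are 5! = 120 possible orderings.
Depot→N1→N2→N3→N4→N5: 14+17+22+27+19 = 99
Depot→N1→N2→N3→N5→N4: 14+17+22+11+19 = 83
Depot→N1→N2→N4→N3→N5: 14+17+5+27+11 = 74
Depot→N1→N2→N4→N5→N3: 14+17+5+19+11 = 66
Depot→N1→N2→N5→N3→N4: 14+17+23+11+27 = 92
Depot→N1→N2→N5→N4→N3: 14+17+23+19+27 = 100
Depot→N1→N3→N2→N4→N5: 14+5+22+5+19 = 65
Depot→N1→N3→N2→N5→N4: 14+5+22+23+19 = 83
Depot→N1→N3→N4→N2→N5: 14+5+27+5+23 = 74
Depot→N1→N3→N4→N5→N2: 14+5+27+19+23 = 88
Depot→N1→N3→N5→N2→N4: 14+5+11+23+5 = 58
Depot→N1→N3→N5→N4→N2: 14+5+11+19+5 = 54
Depot→N1→N4→N2→N3→N5: 14+22+5+22+11 = 74
Depot→N1→N4→N2→N5→N3: 14+22+5+23+11 = 75
… (106 more)
Depot→N5→N1→N3→N2→N4: 8+6+5+22+5 = 46  ← best
The minimum is 46.
One shortest path: Depot → N5 → N1 → N3 → N2 → N4.

Shortest open route: 46 blocks.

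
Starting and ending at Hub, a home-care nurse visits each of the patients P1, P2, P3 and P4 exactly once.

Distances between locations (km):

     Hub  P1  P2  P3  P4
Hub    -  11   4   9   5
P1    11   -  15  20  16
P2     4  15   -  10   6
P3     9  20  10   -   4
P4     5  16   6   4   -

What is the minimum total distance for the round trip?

Minimum total distance: 45 km.

With 4 stops there are 4!/2 = 12 distinct round trips (a route and its reverse cost the same).
Hub → P1 → P2 → P3 → P4 → Hub: 11+15+10+4+5 = 45
Hub → P1 → P2 → P4 → P3 → Hub: 11+15+6+4+9 = 45
Hub → P1 → P3 → P2 → P4 → Hub: 11+20+10+6+5 = 52
Hub → P1 → P3 → P4 → P2 → Hub: 11+20+4+6+4 = 45
Hub → P1 → P4 → P2 → P3 → Hub: 11+16+6+10+9 = 52
Hub → P1 → P4 → P3 → P2 → Hub: 11+16+4+10+4 = 45
Hub → P2 → P1 → P3 → P4 → Hub: 4+15+20+4+5 = 48
Hub → P2 → P1 → P4 → P3 → Hub: 4+15+16+4+9 = 48
Hub → P2 → P3 → P1 → P4 → Hub: 4+10+20+16+5 = 55
Hub → P2 → P4 → P1 → P3 → Hub: 4+6+16+20+9 = 55
Hub → P3 → P1 → P2 → P4 → Hub: 9+20+15+6+5 = 55
Hub → P3 → P2 → P1 → P4 → Hub: 9+10+15+16+5 = 55
The minimum is 45.
One optimal route: Hub → P1 → P2 → P3 → P4 → Hub (or its reverse).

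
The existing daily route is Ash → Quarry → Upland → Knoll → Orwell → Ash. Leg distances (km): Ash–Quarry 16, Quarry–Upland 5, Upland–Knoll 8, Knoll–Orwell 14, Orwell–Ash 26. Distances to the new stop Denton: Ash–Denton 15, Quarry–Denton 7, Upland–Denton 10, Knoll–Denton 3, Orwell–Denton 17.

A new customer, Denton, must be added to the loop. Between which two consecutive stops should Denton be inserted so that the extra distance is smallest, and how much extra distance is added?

Adding 5 km by placing Denton on the Upland–Knoll leg.

Insertion cost between consecutive stops i–j is d(i,Denton) + d(Denton,j) − d(i,j):
  between Ash and Quarry: 15 + 7 − 16 = 6
  between Quarry and Upland: 7 + 10 − 5 = 12
  between Upland and Knoll: 10 + 3 − 8 = 5
  between Knoll and Orwell: 3 + 17 − 14 = 6
  between Orwell and Ash: 17 + 15 − 26 = 6
Cheapest insertion is between Upland and Knoll, adding 5.
New total = 69 + 5 = 74.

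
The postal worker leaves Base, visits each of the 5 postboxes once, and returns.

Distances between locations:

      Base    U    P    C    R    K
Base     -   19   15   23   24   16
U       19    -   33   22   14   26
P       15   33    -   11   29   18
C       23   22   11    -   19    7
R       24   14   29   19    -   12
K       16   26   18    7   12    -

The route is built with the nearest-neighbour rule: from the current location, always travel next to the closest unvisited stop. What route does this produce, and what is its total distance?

Nearest-neighbour total = 78; route Base → P → C → K → R → U → Base.

At Base the remaining stops are P 15, K 16, U 19, C 23, R 24; go to P.
At P the remaining stops are C 11, K 18, R 29, U 33; go to C.
At C the remaining stops are K 7, R 19, U 22; go to K.
At K the remaining stops are R 12, U 26; go to R.
At R the remaining stops are U 14; go to U.
Return U→Base: 19.
Total = 15 + 11 + 7 + 12 + 14 + 19 = 78.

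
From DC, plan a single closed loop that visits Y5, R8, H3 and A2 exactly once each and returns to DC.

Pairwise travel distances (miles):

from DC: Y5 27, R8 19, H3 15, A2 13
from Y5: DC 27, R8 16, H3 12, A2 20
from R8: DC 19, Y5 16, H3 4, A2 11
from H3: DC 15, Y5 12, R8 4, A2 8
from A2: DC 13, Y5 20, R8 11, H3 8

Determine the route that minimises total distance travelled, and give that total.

Minimum total distance: 67 miles.

DC-Y5-R8-H3-A2-DC: 27+16+4+8+13 = 68
DC-Y5-R8-A2-H3-DC: 27+16+11+8+15 = 77
DC-Y5-H3-R8-A2-DC: 27+12+4+11+13 = 67
DC-Y5-H3-A2-R8-DC: 27+12+8+11+19 = 77
DC-Y5-A2-R8-H3-DC: 27+20+11+4+15 = 77
DC-Y5-A2-H3-R8-DC: 27+20+8+4+19 = 78
DC-R8-Y5-H3-A2-DC: 19+16+12+8+13 = 68
DC-R8-Y5-A2-H3-DC: 19+16+20+8+15 = 78
DC-R8-H3-Y5-A2-DC: 19+4+12+20+13 = 68
DC-R8-A2-Y5-H3-DC: 19+11+20+12+15 = 77
DC-H3-Y5-R8-A2-DC: 15+12+16+11+13 = 67
DC-H3-R8-Y5-A2-DC: 15+4+16+20+13 = 68
The minimum is 67.
One optimal route: DC → Y5 → H3 → R8 → A2 → DC (or its reverse).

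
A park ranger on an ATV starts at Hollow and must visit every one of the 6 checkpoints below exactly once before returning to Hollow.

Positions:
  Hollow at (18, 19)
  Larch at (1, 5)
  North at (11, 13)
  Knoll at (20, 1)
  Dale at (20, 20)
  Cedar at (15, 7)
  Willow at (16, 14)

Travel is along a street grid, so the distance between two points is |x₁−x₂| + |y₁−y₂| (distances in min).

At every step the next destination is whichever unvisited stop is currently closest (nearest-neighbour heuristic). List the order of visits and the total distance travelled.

94 min along Hollow → Dale → Willow → North → Cedar → Knoll → Larch → Hollow.

Hollow → [Dale:3 / Willow:7 / North:13 / Cedar:15 / Knoll:20 / Larch:31] → Dale (3)
Dale → [Willow:10 / North:16 / Cedar:18 / Knoll:19 / Larch:34] → Willow (10)
Willow → [North:6 / Cedar:8 / Knoll:17 / Larch:24] → North (6)
North → [Cedar:10 / Larch:18 / Knoll:21] → Cedar (10)
Cedar → [Knoll:11 / Larch:16] → Knoll (11)
Knoll → [Larch:23] → Larch (23)
Return Larch→Hollow: 31.
Total = 3 + 10 + 6 + 10 + 11 + 23 + 31 = 94.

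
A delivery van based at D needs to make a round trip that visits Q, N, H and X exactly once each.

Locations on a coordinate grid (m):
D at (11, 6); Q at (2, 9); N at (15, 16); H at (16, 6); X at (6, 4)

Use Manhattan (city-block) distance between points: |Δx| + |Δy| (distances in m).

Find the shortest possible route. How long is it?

D - Q - N - H - X - D: 12+20+11+12+7 = 62
D - Q - N - X - H - D: 12+20+21+12+5 = 70
D - Q - H - N - X - D: 12+17+11+21+7 = 68
D - Q - H - X - N - D: 12+17+12+21+14 = 76
D - Q - X - N - H - D: 12+9+21+11+5 = 58
D - Q - X - H - N - D: 12+9+12+11+14 = 58
D - N - Q - H - X - D: 14+20+17+12+7 = 70
D - N - Q - X - H - D: 14+20+9+12+5 = 60
D - N - H - Q - X - D: 14+11+17+9+7 = 58
D - N - X - Q - H - D: 14+21+9+17+5 = 66
D - H - Q - N - X - D: 5+17+20+21+7 = 70
D - H - N - Q - X - D: 5+11+20+9+7 = 52
The minimum is 52.
One optimal route: D → H → N → Q → X → D (or its reverse).

52 m — the shortest possible round trip.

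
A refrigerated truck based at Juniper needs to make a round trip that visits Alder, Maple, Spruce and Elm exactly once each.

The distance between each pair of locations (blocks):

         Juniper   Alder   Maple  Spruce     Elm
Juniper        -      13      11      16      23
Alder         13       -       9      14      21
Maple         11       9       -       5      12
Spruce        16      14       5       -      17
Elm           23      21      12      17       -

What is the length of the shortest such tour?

With 4 stops there are 4!/2 = 12 distinct round trips (a route and its reverse cost the same).
Juniper → Alder → Maple → Spruce → Elm → Juniper: 13+9+5+17+23 = 67
Juniper → Alder → Maple → Elm → Spruce → Juniper: 13+9+12+17+16 = 67
Juniper → Alder → Spruce → Maple → Elm → Juniper: 13+14+5+12+23 = 67
Juniper → Alder → Spruce → Elm → Maple → Juniper: 13+14+17+12+11 = 67
Juniper → Alder → Elm → Maple → Spruce → Juniper: 13+21+12+5+16 = 67
Juniper → Alder → Elm → Spruce → Maple → Juniper: 13+21+17+5+11 = 67
Juniper → Maple → Alder → Spruce → Elm → Juniper: 11+9+14+17+23 = 74
Juniper → Maple → Alder → Elm → Spruce → Juniper: 11+9+21+17+16 = 74
Juniper → Maple → Spruce → Alder → Elm → Juniper: 11+5+14+21+23 = 74
Juniper → Maple → Elm → Alder → Spruce → Juniper: 11+12+21+14+16 = 74
Juniper → Spruce → Alder → Maple → Elm → Juniper: 16+14+9+12+23 = 74
Juniper → Spruce → Maple → Alder → Elm → Juniper: 16+5+9+21+23 = 74
The minimum is 67.
One optimal route: Juniper → Alder → Maple → Spruce → Elm → Juniper (or its reverse).

Minimum total distance: 67 blocks.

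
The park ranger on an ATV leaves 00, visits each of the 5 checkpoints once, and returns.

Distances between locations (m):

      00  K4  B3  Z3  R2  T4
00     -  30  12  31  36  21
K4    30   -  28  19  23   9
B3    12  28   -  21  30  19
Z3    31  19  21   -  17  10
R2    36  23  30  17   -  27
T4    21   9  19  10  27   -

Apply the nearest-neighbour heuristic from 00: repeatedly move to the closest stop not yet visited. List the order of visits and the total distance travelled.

Total distance 112 m via the nearest-neighbour route 00 → B3 → T4 → K4 → Z3 → R2 → 00.

00 → [B3:12 / T4:21 / K4:30 / Z3:31 / R2:36] → B3 (12)
B3 → [T4:19 / Z3:21 / K4:28 / R2:30] → T4 (19)
T4 → [K4:9 / Z3:10 / R2:27] → K4 (9)
K4 → [Z3:19 / R2:23] → Z3 (19)
Z3 → [R2:17] → R2 (17)
Return R2→00: 36.
Total = 12 + 19 + 9 + 19 + 17 + 36 = 112.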